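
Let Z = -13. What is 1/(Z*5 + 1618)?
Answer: 1/1553 ≈ 0.00064391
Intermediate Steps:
1/(Z*5 + 1618) = 1/(-13*5 + 1618) = 1/(-65 + 1618) = 1/1553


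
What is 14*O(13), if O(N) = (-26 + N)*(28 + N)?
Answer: -7462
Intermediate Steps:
14*O(13) = 14*(-728 + 13**2 + 2*13) = 14*(-728 + 169 + 26) = 14*(-533) = -7462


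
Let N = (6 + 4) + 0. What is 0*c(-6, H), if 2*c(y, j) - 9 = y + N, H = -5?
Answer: 0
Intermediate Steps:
N = 10 (N = 10 + 0 = 10)
c(y, j) = 19/2 + y/2 (c(y, j) = 9/2 + (y + 10)/2 = 9/2 + (10 + y)/2 = 9/2 + (5 + y/2) = 19/2 + y/2)
0*c(-6, H) = 0*(19/2 + (½)*(-6)) = 0*(19/2 - 3) = 0*(13/2) = 0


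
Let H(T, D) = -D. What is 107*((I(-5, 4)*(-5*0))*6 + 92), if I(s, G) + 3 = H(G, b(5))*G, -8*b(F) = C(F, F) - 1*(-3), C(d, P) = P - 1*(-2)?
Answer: 9844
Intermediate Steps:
C(d, P) = 2 + P (C(d, P) = P + 2 = 2 + P)
b(F) = -5/8 - F/8 (b(F) = -((2 + F) - 1*(-3))/8 = -((2 + F) + 3)/8 = -(5 + F)/8 = -5/8 - F/8)
I(s, G) = -3 + 5*G/4 (I(s, G) = -3 + (-(-5/8 - ⅛*5))*G = -3 + (-(-5/8 - 5/8))*G = -3 + (-1*(-5/4))*G = -3 + 5*G/4)
107*((I(-5, 4)*(-5*0))*6 + 92) = 107*(((-3 + (5/4)*4)*(-5*0))*6 + 92) = 107*(((-3 + 5)*0)*6 + 92) = 107*((2*0)*6 + 92) = 107*(0*6 + 92) = 107*(0 + 92) = 107*92 = 9844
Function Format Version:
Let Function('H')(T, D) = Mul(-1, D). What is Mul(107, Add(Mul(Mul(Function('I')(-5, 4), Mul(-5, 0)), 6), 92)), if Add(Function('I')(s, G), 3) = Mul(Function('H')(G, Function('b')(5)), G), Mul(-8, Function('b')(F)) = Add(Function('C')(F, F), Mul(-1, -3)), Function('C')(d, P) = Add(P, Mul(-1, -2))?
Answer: 9844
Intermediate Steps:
Function('C')(d, P) = Add(2, P) (Function('C')(d, P) = Add(P, 2) = Add(2, P))
Function('b')(F) = Add(Rational(-5, 8), Mul(Rational(-1, 8), F)) (Function('b')(F) = Mul(Rational(-1, 8), Add(Add(2, F), Mul(-1, -3))) = Mul(Rational(-1, 8), Add(Add(2, F), 3)) = Mul(Rational(-1, 8), Add(5, F)) = Add(Rational(-5, 8), Mul(Rational(-1, 8), F)))
Function('I')(s, G) = Add(-3, Mul(Rational(5, 4), G)) (Function('I')(s, G) = Add(-3, Mul(Mul(-1, Add(Rational(-5, 8), Mul(Rational(-1, 8), 5))), G)) = Add(-3, Mul(Mul(-1, Add(Rational(-5, 8), Rational(-5, 8))), G)) = Add(-3, Mul(Mul(-1, Rational(-5, 4)), G)) = Add(-3, Mul(Rational(5, 4), G)))
Mul(107, Add(Mul(Mul(Function('I')(-5, 4), Mul(-5, 0)), 6), 92)) = Mul(107, Add(Mul(Mul(Add(-3, Mul(Rational(5, 4), 4)), Mul(-5, 0)), 6), 92)) = Mul(107, Add(Mul(Mul(Add(-3, 5), 0), 6), 92)) = Mul(107, Add(Mul(Mul(2, 0), 6), 92)) = Mul(107, Add(Mul(0, 6), 92)) = Mul(107, Add(0, 92)) = Mul(107, 92) = 9844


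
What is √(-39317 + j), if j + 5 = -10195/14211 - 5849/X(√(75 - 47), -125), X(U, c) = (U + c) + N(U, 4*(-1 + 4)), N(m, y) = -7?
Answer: √(-232682949350310 + 3529476405292*√7)/(9474*√(66 - √7)) ≈ 198.18*I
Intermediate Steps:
X(U, c) = -7 + U + c (X(U, c) = (U + c) - 7 = -7 + U + c)
j = -81250/14211 - 5849/(-132 + 2*√7) (j = -5 + (-10195/14211 - 5849/(-7 + √(75 - 47) - 125)) = -5 + (-10195*1/14211 - 5849/(-7 + √28 - 125)) = -5 + (-10195/14211 - 5849/(-7 + 2*√7 - 125)) = -5 + (-10195/14211 - 5849/(-132 + 2*√7)) = -81250/14211 - 5849/(-132 + 2*√7) ≈ 40.444)
√(-39317 + j) = √(-39317 + (2389608337/61803639 + 5849*√7/8698)) = √(-2427544066226/61803639 + 5849*√7/8698)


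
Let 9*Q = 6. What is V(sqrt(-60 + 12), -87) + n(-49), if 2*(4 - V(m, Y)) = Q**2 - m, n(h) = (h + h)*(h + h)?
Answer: 86470/9 + 2*I*sqrt(3) ≈ 9607.8 + 3.4641*I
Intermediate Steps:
Q = 2/3 (Q = (1/9)*6 = 2/3 ≈ 0.66667)
n(h) = 4*h**2 (n(h) = (2*h)*(2*h) = 4*h**2)
V(m, Y) = 34/9 + m/2 (V(m, Y) = 4 - ((2/3)**2 - m)/2 = 4 - (4/9 - m)/2 = 4 + (-2/9 + m/2) = 34/9 + m/2)
V(sqrt(-60 + 12), -87) + n(-49) = (34/9 + sqrt(-60 + 12)/2) + 4*(-49)**2 = (34/9 + sqrt(-48)/2) + 4*2401 = (34/9 + (4*I*sqrt(3))/2) + 9604 = (34/9 + 2*I*sqrt(3)) + 9604 = 86470/9 + 2*I*sqrt(3)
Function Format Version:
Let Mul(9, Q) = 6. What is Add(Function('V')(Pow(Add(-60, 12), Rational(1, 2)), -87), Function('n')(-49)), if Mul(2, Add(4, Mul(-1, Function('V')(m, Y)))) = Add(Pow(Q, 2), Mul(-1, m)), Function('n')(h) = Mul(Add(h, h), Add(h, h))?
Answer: Add(Rational(86470, 9), Mul(2, I, Pow(3, Rational(1, 2)))) ≈ Add(9607.8, Mul(3.4641, I))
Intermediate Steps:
Q = Rational(2, 3) (Q = Mul(Rational(1, 9), 6) = Rational(2, 3) ≈ 0.66667)
Function('n')(h) = Mul(4, Pow(h, 2)) (Function('n')(h) = Mul(Mul(2, h), Mul(2, h)) = Mul(4, Pow(h, 2)))
Function('V')(m, Y) = Add(Rational(34, 9), Mul(Rational(1, 2), m)) (Function('V')(m, Y) = Add(4, Mul(Rational(-1, 2), Add(Pow(Rational(2, 3), 2), Mul(-1, m)))) = Add(4, Mul(Rational(-1, 2), Add(Rational(4, 9), Mul(-1, m)))) = Add(4, Add(Rational(-2, 9), Mul(Rational(1, 2), m))) = Add(Rational(34, 9), Mul(Rational(1, 2), m)))
Add(Function('V')(Pow(Add(-60, 12), Rational(1, 2)), -87), Function('n')(-49)) = Add(Add(Rational(34, 9), Mul(Rational(1, 2), Pow(Add(-60, 12), Rational(1, 2)))), Mul(4, Pow(-49, 2))) = Add(Add(Rational(34, 9), Mul(Rational(1, 2), Pow(-48, Rational(1, 2)))), Mul(4, 2401)) = Add(Add(Rational(34, 9), Mul(Rational(1, 2), Mul(4, I, Pow(3, Rational(1, 2))))), 9604) = Add(Add(Rational(34, 9), Mul(2, I, Pow(3, Rational(1, 2)))), 9604) = Add(Rational(86470, 9), Mul(2, I, Pow(3, Rational(1, 2))))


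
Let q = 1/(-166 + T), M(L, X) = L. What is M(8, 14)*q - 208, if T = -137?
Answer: -63032/303 ≈ -208.03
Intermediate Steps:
q = -1/303 (q = 1/(-166 - 137) = 1/(-303) = -1/303 ≈ -0.0033003)
M(8, 14)*q - 208 = 8*(-1/303) - 208 = -8/303 - 208 = -63032/303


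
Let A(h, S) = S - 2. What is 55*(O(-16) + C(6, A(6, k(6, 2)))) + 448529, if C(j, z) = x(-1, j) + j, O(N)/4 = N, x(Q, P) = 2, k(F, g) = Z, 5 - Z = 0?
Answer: 445449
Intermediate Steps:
Z = 5 (Z = 5 - 1*0 = 5 + 0 = 5)
k(F, g) = 5
O(N) = 4*N
A(h, S) = -2 + S
C(j, z) = 2 + j
55*(O(-16) + C(6, A(6, k(6, 2)))) + 448529 = 55*(4*(-16) + (2 + 6)) + 448529 = 55*(-64 + 8) + 448529 = 55*(-56) + 448529 = -3080 + 448529 = 445449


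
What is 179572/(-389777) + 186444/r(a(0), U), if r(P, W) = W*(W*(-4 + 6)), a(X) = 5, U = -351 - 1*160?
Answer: -10554228718/101778960017 ≈ -0.10370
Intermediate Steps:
U = -511 (U = -351 - 160 = -511)
r(P, W) = 2*W² (r(P, W) = W*(W*2) = W*(2*W) = 2*W²)
179572/(-389777) + 186444/r(a(0), U) = 179572/(-389777) + 186444/((2*(-511)²)) = 179572*(-1/389777) + 186444/((2*261121)) = -179572/389777 + 186444/522242 = -179572/389777 + 186444*(1/522242) = -179572/389777 + 93222/261121 = -10554228718/101778960017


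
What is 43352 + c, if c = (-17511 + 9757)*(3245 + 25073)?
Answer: -219534420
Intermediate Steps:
c = -219577772 (c = -7754*28318 = -219577772)
43352 + c = 43352 - 219577772 = -219534420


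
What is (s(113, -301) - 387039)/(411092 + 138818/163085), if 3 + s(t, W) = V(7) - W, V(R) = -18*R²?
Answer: -63215496955/67043077638 ≈ -0.94291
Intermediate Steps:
s(t, W) = -885 - W (s(t, W) = -3 + (-18*7² - W) = -3 + (-18*49 - W) = -3 + (-882 - W) = -885 - W)
(s(113, -301) - 387039)/(411092 + 138818/163085) = ((-885 - 1*(-301)) - 387039)/(411092 + 138818/163085) = ((-885 + 301) - 387039)/(411092 + 138818*(1/163085)) = (-584 - 387039)/(411092 + 138818/163085) = -387623/67043077638/163085 = -387623*163085/67043077638 = -63215496955/67043077638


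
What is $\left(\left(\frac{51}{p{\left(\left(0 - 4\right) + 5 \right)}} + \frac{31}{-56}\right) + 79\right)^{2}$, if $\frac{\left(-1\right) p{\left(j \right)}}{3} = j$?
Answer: $\frac{11840481}{3136} \approx 3775.7$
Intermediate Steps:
$p{\left(j \right)} = - 3 j$
$\left(\left(\frac{51}{p{\left(\left(0 - 4\right) + 5 \right)}} + \frac{31}{-56}\right) + 79\right)^{2} = \left(\left(\frac{51}{\left(-3\right) \left(\left(0 - 4\right) + 5\right)} + \frac{31}{-56}\right) + 79\right)^{2} = \left(\left(\frac{51}{\left(-3\right) \left(-4 + 5\right)} + 31 \left(- \frac{1}{56}\right)\right) + 79\right)^{2} = \left(\left(\frac{51}{\left(-3\right) 1} - \frac{31}{56}\right) + 79\right)^{2} = \left(\left(\frac{51}{-3} - \frac{31}{56}\right) + 79\right)^{2} = \left(\left(51 \left(- \frac{1}{3}\right) - \frac{31}{56}\right) + 79\right)^{2} = \left(\left(-17 - \frac{31}{56}\right) + 79\right)^{2} = \left(- \frac{983}{56} + 79\right)^{2} = \left(\frac{3441}{56}\right)^{2} = \frac{11840481}{3136}$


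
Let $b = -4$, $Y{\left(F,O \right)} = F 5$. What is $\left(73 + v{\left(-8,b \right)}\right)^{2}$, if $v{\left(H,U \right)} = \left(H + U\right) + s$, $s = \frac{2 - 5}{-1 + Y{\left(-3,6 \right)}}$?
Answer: $\frac{958441}{256} \approx 3743.9$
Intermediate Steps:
$Y{\left(F,O \right)} = 5 F$
$s = \frac{3}{16}$ ($s = \frac{2 - 5}{-1 + 5 \left(-3\right)} = - \frac{3}{-1 - 15} = - \frac{3}{-16} = \left(-3\right) \left(- \frac{1}{16}\right) = \frac{3}{16} \approx 0.1875$)
$v{\left(H,U \right)} = \frac{3}{16} + H + U$ ($v{\left(H,U \right)} = \left(H + U\right) + \frac{3}{16} = \frac{3}{16} + H + U$)
$\left(73 + v{\left(-8,b \right)}\right)^{2} = \left(73 - \frac{189}{16}\right)^{2} = \left(\frac{979}{16}\right)^{2} = \frac{958441}{256}$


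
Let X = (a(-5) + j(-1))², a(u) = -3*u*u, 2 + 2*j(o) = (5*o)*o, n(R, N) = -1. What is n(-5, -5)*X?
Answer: -21609/4 ≈ -5402.3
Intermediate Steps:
j(o) = -1 + 5*o²/2 (j(o) = -1 + ((5*o)*o)/2 = -1 + (5*o²)/2 = -1 + 5*o²/2)
a(u) = -3*u²
X = 21609/4 (X = (-3*(-5)² + (-1 + (5/2)*(-1)²))² = (-3*25 + (-1 + (5/2)*1))² = (-75 + (-1 + 5/2))² = (-75 + 3/2)² = (-147/2)² = 21609/4 ≈ 5402.3)
n(-5, -5)*X = -1*21609/4 = -21609/4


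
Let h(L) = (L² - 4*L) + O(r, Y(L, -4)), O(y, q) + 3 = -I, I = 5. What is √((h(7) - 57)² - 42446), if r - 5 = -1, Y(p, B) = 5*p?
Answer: I*√40510 ≈ 201.27*I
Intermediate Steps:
r = 4 (r = 5 - 1 = 4)
O(y, q) = -8 (O(y, q) = -3 - 1*5 = -3 - 5 = -8)
h(L) = -8 + L² - 4*L (h(L) = (L² - 4*L) - 8 = -8 + L² - 4*L)
√((h(7) - 57)² - 42446) = √(((-8 + 7² - 4*7) - 57)² - 42446) = √(((-8 + 49 - 28) - 57)² - 42446) = √((13 - 57)² - 42446) = √((-44)² - 42446) = √(1936 - 42446) = √(-40510) = I*√40510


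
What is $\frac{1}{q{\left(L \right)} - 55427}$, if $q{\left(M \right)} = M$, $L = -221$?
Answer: $- \frac{1}{55648} \approx -1.797 \cdot 10^{-5}$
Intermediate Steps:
$\frac{1}{q{\left(L \right)} - 55427} = \frac{1}{-221 - 55427} = \frac{1}{-55648} = - \frac{1}{55648}$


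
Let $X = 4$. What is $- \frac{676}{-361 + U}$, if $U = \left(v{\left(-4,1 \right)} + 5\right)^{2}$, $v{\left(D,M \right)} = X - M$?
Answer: $\frac{676}{297} \approx 2.2761$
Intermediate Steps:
$v{\left(D,M \right)} = 4 - M$
$U = 64$ ($U = \left(\left(4 - 1\right) + 5\right)^{2} = \left(3 + 5\right)^{2} = 8^{2} = 64$)
$- \frac{676}{-361 + U} = - \frac{676}{-361 + 64} = - \frac{676}{-297} = \left(-676\right) \left(- \frac{1}{297}\right) = \frac{676}{297}$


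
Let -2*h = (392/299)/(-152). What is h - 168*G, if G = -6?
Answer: 11452945/11362 ≈ 1008.0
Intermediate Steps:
h = 49/11362 (h = -392/299/(2*(-152)) = -392*(1/299)*(-1)/(2*152) = -196*(-1)/(299*152) = -½*(-49/5681) = 49/11362 ≈ 0.0043126)
h - 168*G = 49/11362 - 168*(-6) = 49/11362 + 1008 = 11452945/11362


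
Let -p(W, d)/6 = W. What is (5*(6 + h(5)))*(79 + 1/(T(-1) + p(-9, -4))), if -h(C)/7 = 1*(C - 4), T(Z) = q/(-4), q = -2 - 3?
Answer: -87315/221 ≈ -395.09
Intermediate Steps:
p(W, d) = -6*W
q = -5
T(Z) = 5/4 (T(Z) = -5/(-4) = -5*(-¼) = 5/4)
h(C) = 28 - 7*C (h(C) = -7*(C - 4) = -7*(-4 + C) = 28 - 7*C)
(5*(6 + h(5)))*(79 + 1/(T(-1) + p(-9, -4))) = (5*(6 + (28 - 7*5)))*(79 + 1/(5/4 - 6*(-9))) = (5*(6 + (28 - 35)))*(79 + 1/(5/4 + 54)) = (5*(6 - 7))*(79 + 1/(221/4)) = (5*(-1))*(79 + 4/221) = -5*17463/221 = -87315/221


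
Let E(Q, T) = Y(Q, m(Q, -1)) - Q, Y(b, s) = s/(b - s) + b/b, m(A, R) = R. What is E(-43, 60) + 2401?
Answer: 102691/42 ≈ 2445.0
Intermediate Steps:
Y(b, s) = 1 + s/(b - s) (Y(b, s) = s/(b - s) + 1 = 1 + s/(b - s))
E(Q, T) = -Q + Q/(1 + Q) (E(Q, T) = Q/(Q - 1*(-1)) - Q = Q/(Q + 1) - Q = Q/(1 + Q) - Q = -Q + Q/(1 + Q))
E(-43, 60) + 2401 = -1*(-43)²/(1 - 43) + 2401 = -1*1849/(-42) + 2401 = -1*1849*(-1/42) + 2401 = 1849/42 + 2401 = 102691/42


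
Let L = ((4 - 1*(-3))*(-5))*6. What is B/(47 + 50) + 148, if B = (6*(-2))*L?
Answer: 16876/97 ≈ 173.98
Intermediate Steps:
L = -210 (L = ((4 + 3)*(-5))*6 = (7*(-5))*6 = -35*6 = -210)
B = 2520 (B = (6*(-2))*(-210) = -12*(-210) = 2520)
B/(47 + 50) + 148 = 2520/(47 + 50) + 148 = 2520/97 + 148 = 16876/97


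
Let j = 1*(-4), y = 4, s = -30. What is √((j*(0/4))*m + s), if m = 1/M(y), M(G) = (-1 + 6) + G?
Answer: I*√30 ≈ 5.4772*I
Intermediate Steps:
j = -4
M(G) = 5 + G
m = ⅑ (m = 1/(5 + 4) = 1/9 = ⅑ ≈ 0.11111)
√((j*(0/4))*m + s) = √(-0/4*(⅑) - 30) = √(-4*0*(⅑) - 30) = √(0*(⅑) - 30) = √(0 - 30) = √(-30) = I*√30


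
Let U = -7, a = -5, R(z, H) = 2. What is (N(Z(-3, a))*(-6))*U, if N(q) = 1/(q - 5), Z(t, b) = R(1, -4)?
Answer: -14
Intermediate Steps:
Z(t, b) = 2
N(q) = 1/(-5 + q)
(N(Z(-3, a))*(-6))*U = (-6/(-5 + 2))*(-7) = (-6/(-3))*(-7) = -1/3*(-6)*(-7) = 2*(-7) = -14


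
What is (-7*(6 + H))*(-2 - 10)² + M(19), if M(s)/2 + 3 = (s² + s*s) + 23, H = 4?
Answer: -8596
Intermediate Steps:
M(s) = 40 + 4*s² (M(s) = -6 + 2*((s² + s*s) + 23) = -6 + 2*((s² + s²) + 23) = -6 + 2*(2*s² + 23) = -6 + 2*(23 + 2*s²) = -6 + (46 + 4*s²) = 40 + 4*s²)
(-7*(6 + H))*(-2 - 10)² + M(19) = (-7*(6 + 4))*(-2 - 10)² + (40 + 4*19²) = -7*10*(-12)² + (40 + 4*361) = -70*144 + (40 + 1444) = -10080 + 1484 = -8596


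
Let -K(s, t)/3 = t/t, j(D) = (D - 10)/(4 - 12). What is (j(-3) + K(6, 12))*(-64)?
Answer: 88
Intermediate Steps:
j(D) = 5/4 - D/8 (j(D) = (-10 + D)/(-8) = -(-10 + D)/8 = 5/4 - D/8)
K(s, t) = -3 (K(s, t) = -3*t/t = -3*1 = -3)
(j(-3) + K(6, 12))*(-64) = ((5/4 - ⅛*(-3)) - 3)*(-64) = ((5/4 + 3/8) - 3)*(-64) = (13/8 - 3)*(-64) = -11/8*(-64) = 88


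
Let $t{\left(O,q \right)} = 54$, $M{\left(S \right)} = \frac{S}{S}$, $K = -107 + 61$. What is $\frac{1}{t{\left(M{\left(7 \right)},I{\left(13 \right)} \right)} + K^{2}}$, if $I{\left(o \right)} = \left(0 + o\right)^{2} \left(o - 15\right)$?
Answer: $\frac{1}{2170} \approx 0.00046083$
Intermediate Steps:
$I{\left(o \right)} = o^{2} \left(-15 + o\right)$
$K = -46$
$M{\left(S \right)} = 1$
$\frac{1}{t{\left(M{\left(7 \right)},I{\left(13 \right)} \right)} + K^{2}} = \frac{1}{54 + \left(-46\right)^{2}} = \frac{1}{54 + 2116} = \frac{1}{2170}$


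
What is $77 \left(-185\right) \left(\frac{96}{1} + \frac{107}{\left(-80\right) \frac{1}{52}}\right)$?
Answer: $- \frac{1507121}{4} \approx -3.7678 \cdot 10^{5}$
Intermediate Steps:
$77 \left(-185\right) \left(\frac{96}{1} + \frac{107}{\left(-80\right) \frac{1}{52}}\right) = - 14245 \left(96 \cdot 1 + \frac{107}{\left(-80\right) \frac{1}{52}}\right) = - 14245 \left(96 + \frac{107}{- \frac{20}{13}}\right) = - 14245 \left(96 + 107 \left(- \frac{13}{20}\right)\right) = - 14245 \left(96 - \frac{1391}{20}\right) = \left(-14245\right) \frac{529}{20} = - \frac{1507121}{4}$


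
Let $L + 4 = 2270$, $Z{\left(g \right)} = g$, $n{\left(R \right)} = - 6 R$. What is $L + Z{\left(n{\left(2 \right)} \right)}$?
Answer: $2254$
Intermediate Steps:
$L = 2266$ ($L = -4 + 2270 = 2266$)
$L + Z{\left(n{\left(2 \right)} \right)} = 2266 - 12 = 2254$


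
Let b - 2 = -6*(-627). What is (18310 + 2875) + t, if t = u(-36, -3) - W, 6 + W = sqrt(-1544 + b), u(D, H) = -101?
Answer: 21090 - 2*sqrt(555) ≈ 21043.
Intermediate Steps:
b = 3764 (b = 2 - 6*(-627) = 2 + 3762 = 3764)
W = -6 + 2*sqrt(555) (W = -6 + sqrt(-1544 + 3764) = -6 + sqrt(2220) = -6 + 2*sqrt(555) ≈ 41.117)
t = -95 - 2*sqrt(555) (t = -101 - (-6 + 2*sqrt(555)) = -101 + (6 - 2*sqrt(555)) = -95 - 2*sqrt(555) ≈ -142.12)
(18310 + 2875) + t = (18310 + 2875) + (-95 - 2*sqrt(555)) = 21185 + (-95 - 2*sqrt(555)) = 21090 - 2*sqrt(555)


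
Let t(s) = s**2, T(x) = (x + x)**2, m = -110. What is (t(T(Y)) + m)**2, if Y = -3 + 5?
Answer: 21316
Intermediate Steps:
Y = 2
T(x) = 4*x**2 (T(x) = (2*x)**2 = 4*x**2)
(t(T(Y)) + m)**2 = ((4*2**2)**2 - 110)**2 = ((4*4)**2 - 110)**2 = (16**2 - 110)**2 = (256 - 110)**2 = 146**2 = 21316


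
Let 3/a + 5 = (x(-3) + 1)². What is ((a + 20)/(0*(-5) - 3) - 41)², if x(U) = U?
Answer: 19600/9 ≈ 2177.8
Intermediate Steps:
a = -3 (a = 3/(-5 + (-3 + 1)²) = 3/(-5 + (-2)²) = 3/(-5 + 4) = 3/(-1) = 3*(-1) = -3)
((a + 20)/(0*(-5) - 3) - 41)² = ((-3 + 20)/(0*(-5) - 3) - 41)² = (17/(0 - 3) - 41)² = (17/(-3) - 41)² = (17*(-⅓) - 41)² = (-17/3 - 41)² = (-140/3)² = 19600/9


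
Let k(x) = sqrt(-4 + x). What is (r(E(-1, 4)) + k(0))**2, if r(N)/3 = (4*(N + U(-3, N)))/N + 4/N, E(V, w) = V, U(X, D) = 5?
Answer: 3596 - 240*I ≈ 3596.0 - 240.0*I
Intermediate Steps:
r(N) = 12/N + 3*(20 + 4*N)/N (r(N) = 3*((4*(N + 5))/N + 4/N) = 3*((4*(5 + N))/N + 4/N) = 3*((20 + 4*N)/N + 4/N) = 3*(4/N + (20 + 4*N)/N) = 12/N + 3*(20 + 4*N)/N)
(r(E(-1, 4)) + k(0))**2 = ((12 + 72/(-1)) + sqrt(-4 + 0))**2 = ((12 + 72*(-1)) + sqrt(-4))**2 = ((12 - 72) + 2*I)**2 = (-60 + 2*I)**2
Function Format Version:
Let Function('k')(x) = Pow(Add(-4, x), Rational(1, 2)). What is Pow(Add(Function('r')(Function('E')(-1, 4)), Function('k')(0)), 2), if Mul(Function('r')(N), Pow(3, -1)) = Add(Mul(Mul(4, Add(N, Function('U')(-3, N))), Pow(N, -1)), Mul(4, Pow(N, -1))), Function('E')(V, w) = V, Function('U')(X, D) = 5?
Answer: Add(3596, Mul(-240, I)) ≈ Add(3596.0, Mul(-240.00, I))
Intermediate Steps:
Function('r')(N) = Add(Mul(12, Pow(N, -1)), Mul(3, Pow(N, -1), Add(20, Mul(4, N)))) (Function('r')(N) = Mul(3, Add(Mul(Mul(4, Add(N, 5)), Pow(N, -1)), Mul(4, Pow(N, -1)))) = Mul(3, Add(Mul(Mul(4, Add(5, N)), Pow(N, -1)), Mul(4, Pow(N, -1)))) = Mul(3, Add(Mul(Add(20, Mul(4, N)), Pow(N, -1)), Mul(4, Pow(N, -1)))) = Mul(3, Add(Mul(Pow(N, -1), Add(20, Mul(4, N))), Mul(4, Pow(N, -1)))) = Mul(3, Add(Mul(4, Pow(N, -1)), Mul(Pow(N, -1), Add(20, Mul(4, N))))) = Add(Mul(12, Pow(N, -1)), Mul(3, Pow(N, -1), Add(20, Mul(4, N)))))
Pow(Add(Function('r')(Function('E')(-1, 4)), Function('k')(0)), 2) = Pow(Add(Add(12, Mul(72, Pow(-1, -1))), Pow(Add(-4, 0), Rational(1, 2))), 2) = Pow(Add(Add(12, Mul(72, -1)), Pow(-4, Rational(1, 2))), 2) = Pow(Add(Add(12, -72), Mul(2, I)), 2) = Pow(Add(-60, Mul(2, I)), 2)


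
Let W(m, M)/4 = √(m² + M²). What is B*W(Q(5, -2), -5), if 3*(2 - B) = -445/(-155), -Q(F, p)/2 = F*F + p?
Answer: 388*√2141/93 ≈ 193.04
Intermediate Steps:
Q(F, p) = -2*p - 2*F² (Q(F, p) = -2*(F*F + p) = -2*(F² + p) = -2*(p + F²) = -2*p - 2*F²)
B = 97/93 (B = 2 - (-445)/(3*(-155)) = 2 - (-445)*(-1)/(3*155) = 2 - ⅓*89/31 = 2 - 89/93 = 97/93 ≈ 1.0430)
W(m, M) = 4*√(M² + m²) (W(m, M) = 4*√(m² + M²) = 4*√(M² + m²))
B*W(Q(5, -2), -5) = 97*(4*√((-5)² + (-2*(-2) - 2*5²)²))/93 = 97*(4*√(25 + (4 - 2*25)²))/93 = 97*(4*√(25 + (4 - 50)²))/93 = 97*(4*√(25 + (-46)²))/93 = 97*(4*√(25 + 2116))/93 = 97*(4*√2141)/93 = 388*√2141/93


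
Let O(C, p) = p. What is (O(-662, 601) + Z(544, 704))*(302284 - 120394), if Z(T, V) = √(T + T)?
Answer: 109315890 + 1455120*√17 ≈ 1.1532e+8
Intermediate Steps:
Z(T, V) = √2*√T (Z(T, V) = √(2*T) = √2*√T)
(O(-662, 601) + Z(544, 704))*(302284 - 120394) = (601 + √2*√544)*(302284 - 120394) = (601 + √2*(4*√34))*181890 = (601 + 8*√17)*181890 = 109315890 + 1455120*√17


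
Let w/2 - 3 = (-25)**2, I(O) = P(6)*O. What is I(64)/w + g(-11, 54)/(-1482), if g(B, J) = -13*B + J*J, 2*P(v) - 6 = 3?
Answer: -22469/12246 ≈ -1.8348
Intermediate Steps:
P(v) = 9/2 (P(v) = 3 + (1/2)*3 = 3 + 3/2 = 9/2)
I(O) = 9*O/2
g(B, J) = J**2 - 13*B (g(B, J) = -13*B + J**2 = J**2 - 13*B)
w = 1256 (w = 6 + 2*(-25)**2 = 6 + 2*625 = 6 + 1250 = 1256)
I(64)/w + g(-11, 54)/(-1482) = ((9/2)*64)/1256 + (54**2 - 13*(-11))/(-1482) = 288*(1/1256) + (2916 + 143)*(-1/1482) = 36/157 + 3059*(-1/1482) = 36/157 - 161/78 = -22469/12246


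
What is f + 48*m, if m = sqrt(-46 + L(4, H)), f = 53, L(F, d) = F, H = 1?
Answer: 53 + 48*I*sqrt(42) ≈ 53.0 + 311.08*I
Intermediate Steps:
m = I*sqrt(42) (m = sqrt(-46 + 4) = sqrt(-42) = I*sqrt(42) ≈ 6.4807*I)
f + 48*m = 53 + 48*(I*sqrt(42)) = 53 + 48*I*sqrt(42)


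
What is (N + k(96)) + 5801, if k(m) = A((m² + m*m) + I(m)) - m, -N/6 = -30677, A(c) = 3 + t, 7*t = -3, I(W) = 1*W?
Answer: 1328387/7 ≈ 1.8977e+5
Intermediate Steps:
I(W) = W
t = -3/7 (t = (⅐)*(-3) = -3/7 ≈ -0.42857)
A(c) = 18/7 (A(c) = 3 - 3/7 = 18/7)
N = 184062 (N = -6*(-30677) = 184062)
k(m) = 18/7 - m
(N + k(96)) + 5801 = (184062 + (18/7 - 1*96)) + 5801 = (184062 + (18/7 - 96)) + 5801 = (184062 - 654/7) + 5801 = 1287780/7 + 5801 = 1328387/7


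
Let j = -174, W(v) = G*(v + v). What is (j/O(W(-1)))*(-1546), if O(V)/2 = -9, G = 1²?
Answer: -44834/3 ≈ -14945.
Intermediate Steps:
G = 1
W(v) = 2*v (W(v) = 1*(v + v) = 1*(2*v) = 2*v)
O(V) = -18 (O(V) = 2*(-9) = -18)
(j/O(W(-1)))*(-1546) = -174/(-18)*(-1546) = -174*(-1/18)*(-1546) = (29/3)*(-1546) = -44834/3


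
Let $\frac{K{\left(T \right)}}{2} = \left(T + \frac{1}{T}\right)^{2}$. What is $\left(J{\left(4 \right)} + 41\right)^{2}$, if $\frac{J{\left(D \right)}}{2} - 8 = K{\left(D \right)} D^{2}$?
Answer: $1471369$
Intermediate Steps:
$K{\left(T \right)} = 2 \left(T + \frac{1}{T}\right)^{2}$
$J{\left(D \right)} = 16 + 4 \left(1 + D^{2}\right)^{2}$ ($J{\left(D \right)} = 16 + 2 \frac{2 \left(1 + D^{2}\right)^{2}}{D^{2}} D^{2} = 16 + 2 \cdot 2 \left(1 + D^{2}\right)^{2} = 16 + 4 \left(1 + D^{2}\right)^{2}$)
$\left(J{\left(4 \right)} + 41\right)^{2} = \left(\left(16 + 4 \left(1 + 4^{2}\right)^{2}\right) + 41\right)^{2} = \left(\left(16 + 4 \left(1 + 16\right)^{2}\right) + 41\right)^{2} = \left(\left(16 + 4 \cdot 17^{2}\right) + 41\right)^{2} = \left(\left(16 + 4 \cdot 289\right) + 41\right)^{2} = \left(\left(16 + 1156\right) + 41\right)^{2} = \left(1172 + 41\right)^{2} = 1213^{2} = 1471369$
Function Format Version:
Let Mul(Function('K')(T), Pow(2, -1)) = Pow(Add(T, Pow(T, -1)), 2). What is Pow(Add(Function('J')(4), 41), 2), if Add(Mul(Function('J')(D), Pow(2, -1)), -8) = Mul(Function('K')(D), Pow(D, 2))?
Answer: 1471369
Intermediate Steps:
Function('K')(T) = Mul(2, Pow(Add(T, Pow(T, -1)), 2))
Function('J')(D) = Add(16, Mul(4, Pow(Add(1, Pow(D, 2)), 2))) (Function('J')(D) = Add(16, Mul(2, Mul(Mul(2, Pow(D, -2), Pow(Add(1, Pow(D, 2)), 2)), Pow(D, 2)))) = Add(16, Mul(2, Mul(2, Pow(Add(1, Pow(D, 2)), 2)))) = Add(16, Mul(4, Pow(Add(1, Pow(D, 2)), 2))))
Pow(Add(Function('J')(4), 41), 2) = Pow(Add(Add(16, Mul(4, Pow(Add(1, Pow(4, 2)), 2))), 41), 2) = Pow(Add(Add(16, Mul(4, Pow(Add(1, 16), 2))), 41), 2) = Pow(Add(Add(16, Mul(4, Pow(17, 2))), 41), 2) = Pow(Add(Add(16, Mul(4, 289)), 41), 2) = Pow(Add(Add(16, 1156), 41), 2) = Pow(Add(1172, 41), 2) = Pow(1213, 2) = 1471369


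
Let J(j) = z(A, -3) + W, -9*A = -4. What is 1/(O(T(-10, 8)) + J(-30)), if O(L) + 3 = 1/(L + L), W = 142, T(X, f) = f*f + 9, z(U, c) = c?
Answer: 146/19857 ≈ 0.0073526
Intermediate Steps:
A = 4/9 (A = -⅑*(-4) = 4/9 ≈ 0.44444)
T(X, f) = 9 + f² (T(X, f) = f² + 9 = 9 + f²)
O(L) = -3 + 1/(2*L) (O(L) = -3 + 1/(L + L) = -3 + 1/(2*L))
J(j) = 139 (J(j) = -3 + 142 = 139)
1/(O(T(-10, 8)) + J(-30)) = 1/((-3 + 1/(2*(9 + 8²))) + 139) = 1/((-3 + 1/(2*(9 + 64))) + 139) = 1/((-3 + (½)/73) + 139) = 1/((-3 + (½)*(1/73)) + 139) = 1/((-3 + 1/146) + 139) = 1/(-437/146 + 139) = 1/(19857/146) = 146/19857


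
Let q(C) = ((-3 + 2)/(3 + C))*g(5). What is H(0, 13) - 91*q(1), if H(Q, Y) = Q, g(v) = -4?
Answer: -91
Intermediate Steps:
q(C) = 4/(3 + C) (q(C) = ((-3 + 2)/(3 + C))*(-4) = -1/(3 + C)*(-4) = 4/(3 + C))
H(0, 13) - 91*q(1) = 0 - 364/(3 + 1) = 0 - 364/4 = 0 - 91*1 = 0 - 91 = -91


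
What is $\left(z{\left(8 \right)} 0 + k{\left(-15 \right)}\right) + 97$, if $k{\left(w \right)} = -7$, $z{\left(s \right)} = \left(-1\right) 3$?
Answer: $90$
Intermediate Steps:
$z{\left(s \right)} = -3$
$\left(z{\left(8 \right)} 0 + k{\left(-15 \right)}\right) + 97 = \left(\left(-3\right) 0 - 7\right) + 97 = \left(0 - 7\right) + 97 = -7 + 97 = 90$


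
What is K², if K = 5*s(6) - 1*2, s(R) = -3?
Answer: 289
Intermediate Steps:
K = -17 (K = 5*(-3) - 1*2 = -15 - 2 = -17)
K² = (-17)² = 289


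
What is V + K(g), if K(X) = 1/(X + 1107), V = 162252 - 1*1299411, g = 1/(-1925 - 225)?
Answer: -2706494138641/2380049 ≈ -1.1372e+6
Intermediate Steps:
g = -1/2150 (g = 1/(-2150) = -1/2150 ≈ -0.00046512)
V = -1137159 (V = 162252 - 1299411 = -1137159)
K(X) = 1/(1107 + X)
V + K(g) = -1137159 + 1/(1107 - 1/2150) = -1137159 + 1/(2380049/2150) = -1137159 + 2150/2380049 = -2706494138641/2380049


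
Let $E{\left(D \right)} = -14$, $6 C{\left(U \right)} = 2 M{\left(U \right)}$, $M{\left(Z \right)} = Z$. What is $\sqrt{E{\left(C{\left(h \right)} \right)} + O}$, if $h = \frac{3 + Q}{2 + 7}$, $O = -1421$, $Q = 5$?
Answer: $i \sqrt{1435} \approx 37.881 i$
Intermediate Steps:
$h = \frac{8}{9}$ ($h = \frac{3 + 5}{2 + 7} = \frac{8}{9} \approx 0.88889$)
$C{\left(U \right)} = \frac{U}{3}$ ($C{\left(U \right)} = \frac{2 U}{6} = \frac{U}{3}$)
$\sqrt{E{\left(C{\left(h \right)} \right)} + O} = \sqrt{-14 - 1421} = \sqrt{-1435} = i \sqrt{1435}$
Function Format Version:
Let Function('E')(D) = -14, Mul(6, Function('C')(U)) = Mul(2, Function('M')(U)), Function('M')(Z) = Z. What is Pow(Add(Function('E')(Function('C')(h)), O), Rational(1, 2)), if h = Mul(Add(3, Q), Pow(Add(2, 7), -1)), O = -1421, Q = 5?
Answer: Mul(I, Pow(1435, Rational(1, 2))) ≈ Mul(37.881, I)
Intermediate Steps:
h = Rational(8, 9) (h = Mul(Add(3, 5), Pow(Add(2, 7), -1)) = Mul(8, Pow(9, -1)) = Mul(8, Rational(1, 9)) = Rational(8, 9) ≈ 0.88889)
Function('C')(U) = Mul(Rational(1, 3), U) (Function('C')(U) = Mul(Rational(1, 6), Mul(2, U)) = Mul(Rational(1, 3), U))
Pow(Add(Function('E')(Function('C')(h)), O), Rational(1, 2)) = Pow(Add(-14, -1421), Rational(1, 2)) = Pow(-1435, Rational(1, 2)) = Mul(I, Pow(1435, Rational(1, 2)))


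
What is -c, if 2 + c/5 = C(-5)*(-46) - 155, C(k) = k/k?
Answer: 1015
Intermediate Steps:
C(k) = 1
c = -1015 (c = -10 + 5*(1*(-46) - 155) = -10 + 5*(-46 - 155) = -10 + 5*(-201) = -10 - 1005 = -1015)
-c = -1*(-1015) = 1015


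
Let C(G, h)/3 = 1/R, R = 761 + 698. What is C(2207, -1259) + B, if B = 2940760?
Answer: 4290568843/1459 ≈ 2.9408e+6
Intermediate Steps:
R = 1459
C(G, h) = 3/1459
C(2207, -1259) + B = 3/1459 + 2940760 = 4290568843/1459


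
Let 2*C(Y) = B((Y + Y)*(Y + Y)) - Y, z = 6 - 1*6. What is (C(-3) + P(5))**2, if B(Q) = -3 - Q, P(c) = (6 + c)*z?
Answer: 324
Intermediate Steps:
z = 0 (z = 6 - 6 = 0)
P(c) = 0 (P(c) = (6 + c)*0 = 0)
C(Y) = -3/2 - 2*Y**2 - Y/2 (C(Y) = ((-3 - (Y + Y)*(Y + Y)) - Y)/2 = ((-3 - 2*Y*2*Y) - Y)/2 = ((-3 - 4*Y**2) - Y)/2 = (-3 - Y - 4*Y**2)/2 = -3/2 - 2*Y**2 - Y/2)
(C(-3) + P(5))**2 = ((-3/2 - 2*(-3)**2 - 1/2*(-3)) + 0)**2 = ((-3/2 - 2*9 + 3/2) + 0)**2 = ((-3/2 - 18 + 3/2) + 0)**2 = (-18 + 0)**2 = (-18)**2 = 324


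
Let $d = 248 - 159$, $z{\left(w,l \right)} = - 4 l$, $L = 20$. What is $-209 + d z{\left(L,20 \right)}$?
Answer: $-7329$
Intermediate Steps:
$d = 89$ ($d = 248 - 159 = 89$)
$-209 + d z{\left(L,20 \right)} = -209 + 89 \left(\left(-4\right) 20\right) = -209 + 89 \left(-80\right) = -209 - 7120 = -7329$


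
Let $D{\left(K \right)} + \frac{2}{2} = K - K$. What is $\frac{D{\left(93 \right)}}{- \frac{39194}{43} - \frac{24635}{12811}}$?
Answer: $\frac{550873}{503173639} \approx 0.0010948$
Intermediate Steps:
$D{\left(K \right)} = -1$ ($D{\left(K \right)} = -1 + \left(K - K\right) = -1 + 0 = -1$)
$\frac{D{\left(93 \right)}}{- \frac{39194}{43} - \frac{24635}{12811}} = - \frac{1}{- \frac{39194}{43} - \frac{24635}{12811}} = - \frac{1}{- \frac{503173639}{550873}} = \left(-1\right) \left(- \frac{550873}{503173639}\right) = \frac{550873}{503173639}$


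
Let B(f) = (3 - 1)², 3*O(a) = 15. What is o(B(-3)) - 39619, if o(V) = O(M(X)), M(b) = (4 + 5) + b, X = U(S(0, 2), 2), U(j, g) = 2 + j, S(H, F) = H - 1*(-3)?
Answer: -39614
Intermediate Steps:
S(H, F) = 3 + H (S(H, F) = H + 3 = 3 + H)
X = 5 (X = 2 + (3 + 0) = 2 + 3 = 5)
M(b) = 9 + b
O(a) = 5 (O(a) = (⅓)*15 = 5)
B(f) = 4 (B(f) = 2² = 4)
o(V) = 5
o(B(-3)) - 39619 = 5 - 39619 = -39614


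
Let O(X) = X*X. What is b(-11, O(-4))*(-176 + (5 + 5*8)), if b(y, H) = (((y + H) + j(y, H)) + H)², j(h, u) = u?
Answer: -179339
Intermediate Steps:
O(X) = X²
b(y, H) = (y + 3*H)² (b(y, H) = (((y + H) + H) + H)² = (((H + y) + H) + H)² = ((y + 2*H) + H)² = (y + 3*H)²)
b(-11, O(-4))*(-176 + (5 + 5*8)) = (-11 + 3*(-4)²)²*(-176 + (5 + 5*8)) = (-11 + 3*16)²*(-176 + (5 + 40)) = (-11 + 48)²*(-176 + 45) = 37²*(-131) = 1369*(-131) = -179339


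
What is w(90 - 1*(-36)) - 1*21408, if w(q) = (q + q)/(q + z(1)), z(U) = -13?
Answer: -2418852/113 ≈ -21406.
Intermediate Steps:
w(q) = 2*q/(-13 + q) (w(q) = (q + q)/(q - 13) = (2*q)/(-13 + q) = 2*q/(-13 + q))
w(90 - 1*(-36)) - 1*21408 = 2*(90 - 1*(-36))/(-13 + (90 - 1*(-36))) - 1*21408 = 2*(90 + 36)/(-13 + (90 + 36)) - 21408 = 2*126/(-13 + 126) - 21408 = 2*126/113 - 21408 = 2*126*(1/113) - 21408 = 252/113 - 21408 = -2418852/113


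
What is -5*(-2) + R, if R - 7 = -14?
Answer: 3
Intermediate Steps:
R = -7 (R = 7 - 14 = -7)
-5*(-2) + R = -5*(-2) - 7 = 10 - 7 = 3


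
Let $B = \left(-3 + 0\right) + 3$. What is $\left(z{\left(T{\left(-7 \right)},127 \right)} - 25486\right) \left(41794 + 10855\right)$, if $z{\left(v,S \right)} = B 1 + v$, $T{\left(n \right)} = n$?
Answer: $-1342180957$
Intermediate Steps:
$B = 0$ ($B = -3 + 3 = 0$)
$z{\left(v,S \right)} = v$ ($z{\left(v,S \right)} = 0 \cdot 1 + v = 0 + v = v$)
$\left(z{\left(T{\left(-7 \right)},127 \right)} - 25486\right) \left(41794 + 10855\right) = \left(-7 - 25486\right) \left(41794 + 10855\right) = \left(-25493\right) 52649 = -1342180957$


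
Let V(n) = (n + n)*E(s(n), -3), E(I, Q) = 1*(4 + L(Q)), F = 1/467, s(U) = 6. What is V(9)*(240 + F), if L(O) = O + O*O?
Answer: 20174580/467 ≈ 43200.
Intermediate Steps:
L(O) = O + O²
F = 1/467 ≈ 0.0021413
E(I, Q) = 4 + Q*(1 + Q) (E(I, Q) = 1*(4 + Q*(1 + Q)) = 4 + Q*(1 + Q))
V(n) = 20*n (V(n) = (n + n)*(4 - 3*(1 - 3)) = (2*n)*(4 - 3*(-2)) = (2*n)*(4 + 6) = (2*n)*10 = 20*n)
V(9)*(240 + F) = (20*9)*(240 + 1/467) = 180*(112081/467) = 20174580/467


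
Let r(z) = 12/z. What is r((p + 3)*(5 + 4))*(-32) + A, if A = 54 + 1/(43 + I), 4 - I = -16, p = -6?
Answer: 1433/21 ≈ 68.238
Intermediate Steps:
I = 20 (I = 4 - 1*(-16) = 4 + 16 = 20)
A = 3403/63 (A = 54 + 1/(43 + 20) = 54 + 1/63 = 3403/63 ≈ 54.016)
r((p + 3)*(5 + 4))*(-32) + A = (12/(((-6 + 3)*(5 + 4))))*(-32) + 3403/63 = (12/((-3*9)))*(-32) + 3403/63 = (12/(-27))*(-32) + 3403/63 = (12*(-1/27))*(-32) + 3403/63 = -4/9*(-32) + 3403/63 = 128/9 + 3403/63 = 1433/21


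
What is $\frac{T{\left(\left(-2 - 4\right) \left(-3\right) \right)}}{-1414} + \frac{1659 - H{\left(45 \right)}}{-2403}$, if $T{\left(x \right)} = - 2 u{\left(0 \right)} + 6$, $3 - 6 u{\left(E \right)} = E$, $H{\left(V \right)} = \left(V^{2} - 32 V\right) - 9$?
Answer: $- \frac{514459}{1132614} \approx -0.45422$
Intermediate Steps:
$H{\left(V \right)} = -9 + V^{2} - 32 V$
$u{\left(E \right)} = \frac{1}{2} - \frac{E}{6}$
$T{\left(x \right)} = 5$ ($T{\left(x \right)} = - 2 \left(\frac{1}{2} - 0\right) + 6 = - 2 \left(\frac{1}{2} + 0\right) + 6 = \left(-2\right) \frac{1}{2} + 6 = -1 + 6 = 5$)
$\frac{T{\left(\left(-2 - 4\right) \left(-3\right) \right)}}{-1414} + \frac{1659 - H{\left(45 \right)}}{-2403} = \frac{5}{-1414} + \frac{1659 - \left(-9 + 45^{2} - 1440\right)}{-2403} = 5 \left(- \frac{1}{1414}\right) + \left(1659 - \left(-9 + 2025 - 1440\right)\right) \left(- \frac{1}{2403}\right) = - \frac{5}{1414} + \left(1659 - 576\right) \left(- \frac{1}{2403}\right) = - \frac{5}{1414} + 1083 \left(- \frac{1}{2403}\right) = - \frac{5}{1414} - \frac{361}{801} = - \frac{514459}{1132614}$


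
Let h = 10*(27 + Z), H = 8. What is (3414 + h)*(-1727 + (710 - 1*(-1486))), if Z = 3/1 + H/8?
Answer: 1746556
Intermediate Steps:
Z = 4 (Z = 3/1 + 8/8 = 3*1 + 8*(⅛) = 3 + 1 = 4)
h = 310 (h = 10*(27 + 4) = 10*31 = 310)
(3414 + h)*(-1727 + (710 - 1*(-1486))) = (3414 + 310)*(-1727 + (710 - 1*(-1486))) = 3724*(-1727 + (710 + 1486)) = 3724*(-1727 + 2196) = 3724*469 = 1746556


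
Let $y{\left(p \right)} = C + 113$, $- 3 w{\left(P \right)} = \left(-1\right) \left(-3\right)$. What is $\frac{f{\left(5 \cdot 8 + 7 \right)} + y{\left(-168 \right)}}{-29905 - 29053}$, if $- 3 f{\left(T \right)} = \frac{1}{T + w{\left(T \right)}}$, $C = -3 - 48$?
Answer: $- \frac{8555}{8136204} \approx -0.0010515$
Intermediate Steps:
$w{\left(P \right)} = -1$ ($w{\left(P \right)} = - \frac{\left(-1\right) \left(-3\right)}{3} = \left(- \frac{1}{3}\right) 3 = -1$)
$C = -51$ ($C = -3 - 48 = -51$)
$y{\left(p \right)} = 62$ ($y{\left(p \right)} = -51 + 113 = 62$)
$f{\left(T \right)} = - \frac{1}{3 \left(-1 + T\right)}$ ($f{\left(T \right)} = - \frac{1}{3 \left(T - 1\right)} = - \frac{1}{3 \left(-1 + T\right)}$)
$\frac{f{\left(5 \cdot 8 + 7 \right)} + y{\left(-168 \right)}}{-29905 - 29053} = \frac{- \frac{1}{-3 + 3 \left(5 \cdot 8 + 7\right)} + 62}{-29905 - 29053} = \frac{- \frac{1}{-3 + 3 \left(40 + 7\right)} + 62}{-58958} = \left(- \frac{1}{-3 + 3 \cdot 47} + 62\right) \left(- \frac{1}{58958}\right) = \left(- \frac{1}{-3 + 141} + 62\right) \left(- \frac{1}{58958}\right) = \left(- \frac{1}{138} + 62\right) \left(- \frac{1}{58958}\right) = \frac{8555}{138} \left(- \frac{1}{58958}\right) = - \frac{8555}{8136204}$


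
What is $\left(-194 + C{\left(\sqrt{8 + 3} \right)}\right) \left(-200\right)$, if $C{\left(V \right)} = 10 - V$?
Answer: $36800 + 200 \sqrt{11} \approx 37463.0$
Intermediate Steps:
$\left(-194 + C{\left(\sqrt{8 + 3} \right)}\right) \left(-200\right) = \left(-194 + \left(10 - \sqrt{8 + 3}\right)\right) \left(-200\right) = \left(-194 + \left(10 - \sqrt{11}\right)\right) \left(-200\right) = \left(-184 - \sqrt{11}\right) \left(-200\right) = 36800 + 200 \sqrt{11}$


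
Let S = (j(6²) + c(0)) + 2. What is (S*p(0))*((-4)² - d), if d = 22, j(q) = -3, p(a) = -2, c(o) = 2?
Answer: 12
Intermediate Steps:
S = 1 (S = (-3 + 2) + 2 = -1 + 2 = 1)
(S*p(0))*((-4)² - d) = (1*(-2))*((-4)² - 1*22) = -2*(16 - 22) = -2*(-6) = 12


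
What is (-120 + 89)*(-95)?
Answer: 2945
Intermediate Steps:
(-120 + 89)*(-95) = -31*(-95) = 2945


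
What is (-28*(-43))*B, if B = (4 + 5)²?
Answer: 97524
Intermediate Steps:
B = 81 (B = 9² = 81)
(-28*(-43))*B = -28*(-43)*81 = 1204*81 = 97524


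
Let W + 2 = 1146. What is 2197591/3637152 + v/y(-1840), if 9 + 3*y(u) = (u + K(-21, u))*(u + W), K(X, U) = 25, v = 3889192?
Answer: 5023645828897/510507017568 ≈ 9.8405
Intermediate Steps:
W = 1144 (W = -2 + 1146 = 1144)
y(u) = -3 + (25 + u)*(1144 + u)/3 (y(u) = -3 + ((u + 25)*(u + 1144))/3 = -3 + ((25 + u)*(1144 + u))/3 = -3 + (25 + u)*(1144 + u)/3)
2197591/3637152 + v/y(-1840) = 2197591/3637152 + 3889192/(28591/3 + (1/3)*(-1840)**2 + (1169/3)*(-1840)) = 2197591*(1/3637152) + 3889192/(28591/3 + (1/3)*3385600 - 2150960/3) = 2197591/3637152 + 3889192/(28591/3 + 3385600/3 - 2150960/3) = 2197591/3637152 + 3889192/421077 = 5023645828897/510507017568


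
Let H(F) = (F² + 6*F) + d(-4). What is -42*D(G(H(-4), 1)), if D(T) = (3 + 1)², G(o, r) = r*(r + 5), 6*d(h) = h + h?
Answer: -672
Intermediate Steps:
d(h) = h/3 (d(h) = (h + h)/6 = (2*h)/6 = h/3)
H(F) = -4/3 + F² + 6*F (H(F) = (F² + 6*F) + (⅓)*(-4) = (F² + 6*F) - 4/3 = -4/3 + F² + 6*F)
G(o, r) = r*(5 + r)
D(T) = 16 (D(T) = 4² = 16)
-42*D(G(H(-4), 1)) = -42*16 = -672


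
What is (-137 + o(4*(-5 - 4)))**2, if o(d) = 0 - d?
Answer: 10201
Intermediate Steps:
o(d) = -d
(-137 + o(4*(-5 - 4)))**2 = (-137 - 4*(-5 - 4))**2 = (-137 - 4*(-9))**2 = (-137 - 1*(-36))**2 = (-137 + 36)**2 = (-101)**2 = 10201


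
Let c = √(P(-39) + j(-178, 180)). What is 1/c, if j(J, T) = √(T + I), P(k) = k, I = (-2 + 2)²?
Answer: -I*√3/(3*√(13 - 2*√5)) ≈ -0.19771*I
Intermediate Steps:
I = 0 (I = 0² = 0)
j(J, T) = √T (j(J, T) = √(T + 0) = √T)
c = √(-39 + 6*√5) (c = √(-39 + √180) = √(-39 + 6*√5) ≈ 5.058*I)
1/c = 1/(√(-39 + 6*√5)) = (-39 + 6*√5)^(-½)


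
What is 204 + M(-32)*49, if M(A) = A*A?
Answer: 50380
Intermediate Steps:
M(A) = A**2
204 + M(-32)*49 = 204 + (-32)**2*49 = 204 + 1024*49 = 204 + 50176 = 50380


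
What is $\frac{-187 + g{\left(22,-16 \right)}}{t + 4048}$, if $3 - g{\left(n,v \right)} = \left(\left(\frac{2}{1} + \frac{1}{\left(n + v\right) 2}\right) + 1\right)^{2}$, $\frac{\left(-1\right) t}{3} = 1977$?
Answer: $\frac{27865}{271152} \approx 0.10277$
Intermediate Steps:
$t = -5931$ ($t = \left(-3\right) 1977 = -5931$)
$g{\left(n,v \right)} = 3 - \left(3 + \frac{1}{2 \left(n + v\right)}\right)^{2}$ ($g{\left(n,v \right)} = 3 - \left(\left(\frac{2}{1} + \frac{1}{\left(n + v\right) 2}\right) + 1\right)^{2} = 3 - \left(\left(2 \cdot 1 + \frac{1}{n + v} \frac{1}{2}\right) + 1\right)^{2} = 3 - \left(\left(2 + \frac{1}{2 \left(n + v\right)}\right) + 1\right)^{2} = 3 - \left(3 + \frac{1}{2 \left(n + v\right)}\right)^{2}$)
$\frac{-187 + g{\left(22,-16 \right)}}{t + 4048} = \frac{-187 + \left(3 - \frac{\left(1 + 6 \cdot 22 + 6 \left(-16\right)\right)^{2}}{4 \left(22 - 16\right)^{2}}\right)}{-5931 + 4048} = \frac{-187 + \left(3 - \frac{\left(1 + 132 - 96\right)^{2}}{4 \cdot 36}\right)}{-1883} = \left(-187 + \left(3 - \frac{37^{2}}{144}\right)\right) \left(- \frac{1}{1883}\right) = \left(-187 + \left(3 - \frac{1}{144} \cdot 1369\right)\right) \left(- \frac{1}{1883}\right) = \left(-187 + \left(3 - \frac{1369}{144}\right)\right) \left(- \frac{1}{1883}\right) = \left(-187 - \frac{937}{144}\right) \left(- \frac{1}{1883}\right) = \left(- \frac{27865}{144}\right) \left(- \frac{1}{1883}\right) = \frac{27865}{271152}$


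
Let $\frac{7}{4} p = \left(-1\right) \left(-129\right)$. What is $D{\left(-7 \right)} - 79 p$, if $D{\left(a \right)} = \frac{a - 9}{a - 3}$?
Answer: $- \frac{203764}{35} \approx -5821.8$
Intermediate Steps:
$p = \frac{516}{7}$ ($p = \frac{4 \left(\left(-1\right) \left(-129\right)\right)}{7} = \frac{4}{7} \cdot 129 = \frac{516}{7} \approx 73.714$)
$D{\left(a \right)} = \frac{-9 + a}{-3 + a}$
$D{\left(-7 \right)} - 79 p = \frac{-9 - 7}{-3 - 7} - \frac{40764}{7} = \frac{1}{-10} \left(-16\right) - \frac{40764}{7} = \left(- \frac{1}{10}\right) \left(-16\right) - \frac{40764}{7} = \frac{8}{5} - \frac{40764}{7} = - \frac{203764}{35}$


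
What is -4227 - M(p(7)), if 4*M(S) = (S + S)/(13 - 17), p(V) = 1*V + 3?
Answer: -16903/4 ≈ -4225.8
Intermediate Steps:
p(V) = 3 + V (p(V) = V + 3 = 3 + V)
M(S) = -S/8 (M(S) = ((S + S)/(13 - 17))/4 = ((2*S)/(-4))/4 = ((2*S)*(-1/4))/4 = (-S/2)/4 = -S/8)
-4227 - M(p(7)) = -4227 - (-1)*(3 + 7)/8 = -4227 - (-1)*10/8 = -4227 - 1*(-5/4) = -4227 + 5/4 = -16903/4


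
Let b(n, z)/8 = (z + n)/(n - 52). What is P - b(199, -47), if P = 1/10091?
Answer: -12270509/1483377 ≈ -8.2720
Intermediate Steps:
b(n, z) = 8*(n + z)/(-52 + n) (b(n, z) = 8*((z + n)/(n - 52)) = 8*((n + z)/(-52 + n)) = 8*(n + z)/(-52 + n))
P = 1/10091 ≈ 9.9098e-5
P - b(199, -47) = 1/10091 - 8*(199 - 47)/(-52 + 199) = 1/10091 - 8*152/147 = 1/10091 - 1*1216/147 = 1/10091 - 1216/147 = -12270509/1483377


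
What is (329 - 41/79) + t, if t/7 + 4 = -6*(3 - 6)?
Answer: 33692/79 ≈ 426.48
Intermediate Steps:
t = 98 (t = -28 + 7*(-6*(3 - 6)) = -28 + 7*(-6*(-3)) = -28 + 7*18 = -28 + 126 = 98)
(329 - 41/79) + t = (329 - 41/79) + 98 = 25950/79 + 98 = 33692/79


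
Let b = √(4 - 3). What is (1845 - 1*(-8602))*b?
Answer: 10447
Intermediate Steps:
b = 1 (b = √1 = 1)
(1845 - 1*(-8602))*b = (1845 - 1*(-8602))*1 = (1845 + 8602)*1 = 10447*1 = 10447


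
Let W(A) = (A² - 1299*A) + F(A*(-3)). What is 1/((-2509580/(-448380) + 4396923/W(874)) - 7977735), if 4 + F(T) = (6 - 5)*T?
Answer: -931823316/7433845219195297 ≈ -1.2535e-7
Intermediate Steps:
F(T) = -4 + T (F(T) = -4 + (6 - 5)*T = -4 + 1*T = -4 + T)
W(A) = -4 + A² - 1302*A (W(A) = (A² - 1299*A) + (-4 + A*(-3)) = (A² - 1299*A) + (-4 - 3*A) = -4 + A² - 1302*A)
1/((-2509580/(-448380) + 4396923/W(874)) - 7977735) = 1/((-2509580/(-448380) + 4396923/(-4 + 874² - 1302*874)) - 7977735) = 1/((-2509580*(-1/448380) + 4396923/(-4 + 763876 - 1137948)) - 7977735) = 1/((125479/22419 + 4396923/(-374076)) - 7977735) = 1/((125479/22419 + 4396923*(-1/374076)) - 7977735) = 1/((125479/22419 - 488547/41564) - 7977735) = 1/(-5737326037/931823316 - 7977735) = 1/(-7433845219195297/931823316) = -931823316/7433845219195297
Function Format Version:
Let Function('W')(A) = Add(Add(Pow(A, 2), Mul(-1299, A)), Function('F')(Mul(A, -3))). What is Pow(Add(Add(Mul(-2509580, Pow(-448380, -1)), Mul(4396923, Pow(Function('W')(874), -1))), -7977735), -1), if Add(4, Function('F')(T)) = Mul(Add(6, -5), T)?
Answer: Rational(-931823316, 7433845219195297) ≈ -1.2535e-7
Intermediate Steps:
Function('F')(T) = Add(-4, T) (Function('F')(T) = Add(-4, Mul(Add(6, -5), T)) = Add(-4, Mul(1, T)) = Add(-4, T))
Function('W')(A) = Add(-4, Pow(A, 2), Mul(-1302, A)) (Function('W')(A) = Add(Add(Pow(A, 2), Mul(-1299, A)), Add(-4, Mul(A, -3))) = Add(Add(Pow(A, 2), Mul(-1299, A)), Add(-4, Mul(-3, A))) = Add(-4, Pow(A, 2), Mul(-1302, A)))
Pow(Add(Add(Mul(-2509580, Pow(-448380, -1)), Mul(4396923, Pow(Function('W')(874), -1))), -7977735), -1) = Pow(Add(Add(Mul(-2509580, Pow(-448380, -1)), Mul(4396923, Pow(Add(-4, Pow(874, 2), Mul(-1302, 874)), -1))), -7977735), -1) = Pow(Add(Add(Mul(-2509580, Rational(-1, 448380)), Mul(4396923, Pow(Add(-4, 763876, -1137948), -1))), -7977735), -1) = Pow(Add(Add(Rational(125479, 22419), Mul(4396923, Pow(-374076, -1))), -7977735), -1) = Pow(Add(Add(Rational(125479, 22419), Mul(4396923, Rational(-1, 374076))), -7977735), -1) = Pow(Add(Add(Rational(125479, 22419), Rational(-488547, 41564)), -7977735), -1) = Pow(Add(Rational(-5737326037, 931823316), -7977735), -1) = Pow(Rational(-7433845219195297, 931823316), -1) = Rational(-931823316, 7433845219195297)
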